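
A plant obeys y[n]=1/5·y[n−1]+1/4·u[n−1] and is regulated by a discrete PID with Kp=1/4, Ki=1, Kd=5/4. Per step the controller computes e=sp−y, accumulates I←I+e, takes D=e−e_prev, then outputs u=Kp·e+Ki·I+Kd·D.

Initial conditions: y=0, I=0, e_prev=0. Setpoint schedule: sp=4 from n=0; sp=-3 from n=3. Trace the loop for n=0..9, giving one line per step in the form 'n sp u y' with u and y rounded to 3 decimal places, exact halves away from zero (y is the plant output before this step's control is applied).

0 4 10.000 0.000
1 4 2.750 2.500
2 4 10.656 1.188
3 -3 -9.957 2.902
4 -3 7.060 -1.909
5 -3 -8.274 1.383
6 -3 -0.604 -1.792
7 -3 -8.988 -0.509
8 -3 -5.277 -2.349
9 -3 -9.627 -1.789

(exact arithmetic carried between steps; '≈' marks a value shown rounded to 6 d.p. or computed from one; I and e_prev carry over from the previous line; the table rounds u and y to 3 d.p., halves away from zero)
n=0: y=0, sp=4, e=sp−y=4; I=4, D=e−e_prev=4; u=1/4·4+1·4+5/4·4=10; next y=1/5·0+1/4·10=2.5
n=1: y=2.5, sp=4, e=sp−y=1.5; I=5.5, D=e−e_prev=-2.5; u=1/4·1.5+1·5.5+5/4·(-2.5)=2.75; next y=1/5·2.5+1/4·2.75=1.1875
n=2: y=1.1875, sp=4, e=sp−y=2.8125; I=8.3125, D=e−e_prev=1.3125; u=1/4·2.8125+1·8.3125+5/4·1.3125=10.65625; next y=1/5·1.1875+1/4·10.65625≈2.901563
n=3: y≈2.901563, sp=-3, e=sp−y≈-5.901563; I≈2.410938, D=e−e_prev≈-8.714063; u=1/4·(-5.901563)+1·2.410938+5/4·(-8.714063)≈-9.957031; next y=1/5·2.901563+1/4·(-9.957031)≈-1.908945
n=4: y≈-1.908945, sp=-3, e=sp−y≈-1.091055; I≈1.319883, D=e−e_prev≈4.810508; u=1/4·(-1.091055)+1·1.319883+5/4·4.810508≈7.060254; next y=1/5·(-1.908945)+1/4·7.060254≈1.383274
n=5: y≈1.383274, sp=-3, e=sp−y≈-4.383274; I≈-3.063392, D=e−e_prev≈-3.292220; u=1/4·(-4.383274)+1·(-3.063392)+5/4·(-3.292220)≈-8.274485; next y=1/5·1.383274+1/4·(-8.274485)≈-1.791966
n=6: y≈-1.791966, sp=-3, e=sp−y≈-1.208034; I≈-4.271425, D=e−e_prev≈3.175241; u=1/4·(-1.208034)+1·(-4.271425)+5/4·3.175241≈-0.604383; next y=1/5·(-1.791966)+1/4·(-0.604383)≈-0.509489
n=7: y≈-0.509489, sp=-3, e=sp−y≈-2.490511; I≈-6.761936, D=e−e_prev≈-1.282477; u=1/4·(-2.490511)+1·(-6.761936)+5/4·(-1.282477)≈-8.987661; next y=1/5·(-0.509489)+1/4·(-8.987661)≈-2.348813
n=8: y≈-2.348813, sp=-3, e=sp−y≈-0.651187; I≈-7.413123, D=e−e_prev≈1.839324; u=1/4·(-0.651187)+1·(-7.413123)+5/4·1.839324≈-5.276765; next y=1/5·(-2.348813)+1/4·(-5.276765)≈-1.788954
n=9: y≈-1.788954, sp=-3, e=sp−y≈-1.211046; I≈-8.624169, D=e−e_prev≈-0.559859; u=1/4·(-1.211046)+1·(-8.624169)+5/4·(-0.559859)≈-9.626755; next y=1/5·(-1.788954)+1/4·(-9.626755)≈-2.764480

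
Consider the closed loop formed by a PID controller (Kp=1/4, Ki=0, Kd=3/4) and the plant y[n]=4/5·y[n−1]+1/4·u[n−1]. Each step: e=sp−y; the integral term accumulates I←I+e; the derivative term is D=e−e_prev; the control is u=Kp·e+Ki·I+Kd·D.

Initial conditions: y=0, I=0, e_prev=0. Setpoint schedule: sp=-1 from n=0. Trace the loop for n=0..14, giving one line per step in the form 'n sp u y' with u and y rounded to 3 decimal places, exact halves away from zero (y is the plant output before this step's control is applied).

(exact arithmetic carried between steps; '≈' marks a value shown rounded to 6 d.p. or computed from one; I and e_prev carry over from the previous line; the table rounds u and y to 3 d.p., halves away from zero)
n=0: y=0, sp=-1, e=sp−y=-1; I=-1, D=e−e_prev=-1; u=1/4·(-1)+0·(-1)+3/4·(-1)=-1; next y=4/5·0+1/4·(-1)=-0.25
n=1: y=-0.25, sp=-1, e=sp−y=-0.75; I=-1.75, D=e−e_prev=0.25; u=1/4·(-0.75)+0·(-1.75)+3/4·0.25=0; next y=4/5·(-0.25)+1/4·0=-0.2
n=2: y=-0.2, sp=-1, e=sp−y=-0.8; I=-2.55, D=e−e_prev=-0.05; u=1/4·(-0.8)+0·(-2.55)+3/4·(-0.05)=-0.2375; next y=4/5·(-0.2)+1/4·(-0.2375)=-0.219375
n=3: y=-0.219375, sp=-1, e=sp−y=-0.780625; I=-3.330625, D=e−e_prev=0.019375; u=1/4·(-0.780625)+0·(-3.330625)+3/4·0.019375=-0.180625; next y=4/5·(-0.219375)+1/4·(-0.180625)≈-0.220656
n=4: y≈-0.220656, sp=-1, e=sp−y≈-0.779344; I≈-4.109969, D=e−e_prev≈0.001281; u=1/4·(-0.779344)+0·(-4.109969)+3/4·0.001281≈-0.193875; next y=4/5·(-0.220656)+1/4·(-0.193875)≈-0.224994
n=5: y≈-0.224994, sp=-1, e=sp−y≈-0.775006; I≈-4.884975, D=e−e_prev≈0.004338; u=1/4·(-0.775006)+0·(-4.884975)+3/4·0.004338≈-0.190498; next y=4/5·(-0.224994)+1/4·(-0.190498)≈-0.227620
n=6: y≈-0.227620, sp=-1, e=sp−y≈-0.772380; I≈-5.657355, D=e−e_prev≈0.002626; u=1/4·(-0.772380)+0·(-5.657355)+3/4·0.002626≈-0.191126; next y=4/5·(-0.227620)+1/4·(-0.191126)≈-0.229877
n=7: y≈-0.229877, sp=-1, e=sp−y≈-0.770123; I≈-6.427478, D=e−e_prev≈0.002258; u=1/4·(-0.770123)+0·(-6.427478)+3/4·0.002258≈-0.190838; next y=4/5·(-0.229877)+1/4·(-0.190838)≈-0.231611
n=8: y≈-0.231611, sp=-1, e=sp−y≈-0.768389; I≈-7.195867, D=e−e_prev≈0.001734; u=1/4·(-0.768389)+0·(-7.195867)+3/4·0.001734≈-0.190797; next y=4/5·(-0.231611)+1/4·(-0.190797)≈-0.232988
n=9: y≈-0.232988, sp=-1, e=sp−y≈-0.767012; I≈-7.962879, D=e−e_prev≈0.001377; u=1/4·(-0.767012)+0·(-7.962879)+3/4·0.001377≈-0.190720; next y=4/5·(-0.232988)+1/4·(-0.190720)≈-0.234071
n=10: y≈-0.234071, sp=-1, e=sp−y≈-0.765929; I≈-8.728809, D=e−e_prev≈0.001082; u=1/4·(-0.765929)+0·(-8.728809)+3/4·0.001082≈-0.190671; next y=4/5·(-0.234071)+1/4·(-0.190671)≈-0.234924
n=11: y≈-0.234924, sp=-1, e=sp−y≈-0.765076; I≈-9.493885, D=e−e_prev≈0.000854; u=1/4·(-0.765076)+0·(-9.493885)+3/4·0.000854≈-0.190629; next y=4/5·(-0.234924)+1/4·(-0.190629)≈-0.235596
n=12: y≈-0.235596, sp=-1, e=sp−y≈-0.764404; I≈-10.258288, D=e−e_prev≈0.000672; u=1/4·(-0.764404)+0·(-10.258288)+3/4·0.000672≈-0.190597; next y=4/5·(-0.235596)+1/4·(-0.190597)≈-0.236126
n=13: y≈-0.236126, sp=-1, e=sp−y≈-0.763874; I≈-11.022162, D=e−e_prev≈0.000530; u=1/4·(-0.763874)+0·(-11.022162)+3/4·0.000530≈-0.190571; next y=4/5·(-0.236126)+1/4·(-0.190571)≈-0.236544
n=14: y≈-0.236544, sp=-1, e=sp−y≈-0.763456; I≈-11.785618, D=e−e_prev≈0.000417; u=1/4·(-0.763456)+0·(-11.785618)+3/4·0.000417≈-0.190551; next y=4/5·(-0.236544)+1/4·(-0.190551)≈-0.236873

0 -1 -1.000 0.000
1 -1 0.000 -0.250
2 -1 -0.238 -0.200
3 -1 -0.181 -0.219
4 -1 -0.194 -0.221
5 -1 -0.190 -0.225
6 -1 -0.191 -0.228
7 -1 -0.191 -0.230
8 -1 -0.191 -0.232
9 -1 -0.191 -0.233
10 -1 -0.191 -0.234
11 -1 -0.191 -0.235
12 -1 -0.191 -0.236
13 -1 -0.191 -0.236
14 -1 -0.191 -0.237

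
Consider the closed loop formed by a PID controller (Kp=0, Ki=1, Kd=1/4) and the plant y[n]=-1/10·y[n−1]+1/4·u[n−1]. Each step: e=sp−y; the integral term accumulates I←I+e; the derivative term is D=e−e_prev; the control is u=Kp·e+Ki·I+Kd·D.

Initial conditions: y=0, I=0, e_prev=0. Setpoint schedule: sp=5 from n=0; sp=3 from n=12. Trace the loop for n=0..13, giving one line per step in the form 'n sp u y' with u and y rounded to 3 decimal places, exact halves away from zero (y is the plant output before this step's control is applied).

(exact arithmetic carried between steps; '≈' marks a value shown rounded to 6 d.p. or computed from one; I and e_prev carry over from the previous line; the table rounds u and y to 3 d.p., halves away from zero)
n=0: y=0, sp=5, e=sp−y=5; I=5, D=e−e_prev=5; u=0·5+1·5+1/4·5=6.25; next y=-1/10·0+1/4·6.25=1.5625
n=1: y=1.5625, sp=5, e=sp−y=3.4375; I=8.4375, D=e−e_prev=-1.5625; u=0·3.4375+1·8.4375+1/4·(-1.5625)=8.046875; next y=-1/10·1.5625+1/4·8.046875≈1.855469
n=2: y≈1.855469, sp=5, e=sp−y≈3.144531; I≈11.582031, D=e−e_prev≈-0.292969; u=0·3.144531+1·11.582031+1/4·(-0.292969)≈11.508789; next y=-1/10·1.855469+1/4·11.508789≈2.691650
n=3: y≈2.691650, sp=5, e=sp−y≈2.308350; I≈13.890381, D=e−e_prev≈-0.836182; u=0·2.308350+1·13.890381+1/4·(-0.836182)≈13.681335; next y=-1/10·2.691650+1/4·13.681335≈3.151169
n=4: y≈3.151169, sp=5, e=sp−y≈1.848831; I≈15.739212, D=e−e_prev≈-0.459518; u=0·1.848831+1·15.739212+1/4·(-0.459518)≈15.624332; next y=-1/10·3.151169+1/4·15.624332≈3.590966
n=5: y≈3.590966, sp=5, e=sp−y≈1.409034; I≈17.148246, D=e−e_prev≈-0.439797; u=0·1.409034+1·17.148246+1/4·(-0.439797)≈17.038296; next y=-1/10·3.590966+1/4·17.038296≈3.900477
n=6: y≈3.900477, sp=5, e=sp−y≈1.099523; I≈18.247768, D=e−e_prev≈-0.309511; u=0·1.099523+1·18.247768+1/4·(-0.309511)≈18.170391; next y=-1/10·3.900477+1/4·18.170391≈4.152550
n=7: y≈4.152550, sp=5, e=sp−y≈0.847450; I≈19.095218, D=e−e_prev≈-0.252072; u=0·0.847450+1·19.095218+1/4·(-0.252072)≈19.032200; next y=-1/10·4.152550+1/4·19.032200≈4.342795
n=8: y≈4.342795, sp=5, e=sp−y≈0.657205; I≈19.752423, D=e−e_prev≈-0.190245; u=0·0.657205+1·19.752423+1/4·(-0.190245)≈19.704862; next y=-1/10·4.342795+1/4·19.704862≈4.491936
n=9: y≈4.491936, sp=5, e=sp−y≈0.508064; I≈20.260487, D=e−e_prev≈-0.149141; u=0·0.508064+1·20.260487+1/4·(-0.149141)≈20.223202; next y=-1/10·4.491936+1/4·20.223202≈4.606607
n=10: y≈4.606607, sp=5, e=sp−y≈0.393393; I≈20.653880, D=e−e_prev≈-0.114671; u=0·0.393393+1·20.653880+1/4·(-0.114671)≈20.625213; next y=-1/10·4.606607+1/4·20.625213≈4.695642
n=11: y≈4.695642, sp=5, e=sp−y≈0.304358; I≈20.958238, D=e−e_prev≈-0.089036; u=0·0.304358+1·20.958238+1/4·(-0.089036)≈20.935979; next y=-1/10·4.695642+1/4·20.935979≈4.764431
n=12: y≈4.764431, sp=3, e=sp−y≈-1.764431; I≈19.193807, D=e−e_prev≈-2.068788; u=0·(-1.764431)+1·19.193807+1/4·(-2.068788)≈18.676610; next y=-1/10·4.764431+1/4·18.676610≈4.192710
n=13: y≈4.192710, sp=3, e=sp−y≈-1.192710; I≈18.001098, D=e−e_prev≈0.571721; u=0·(-1.192710)+1·18.001098+1/4·0.571721≈18.144028; next y=-1/10·4.192710+1/4·18.144028≈4.116736

0 5 6.250 0.000
1 5 8.047 1.563
2 5 11.509 1.855
3 5 13.681 2.692
4 5 15.624 3.151
5 5 17.038 3.591
6 5 18.170 3.900
7 5 19.032 4.153
8 5 19.705 4.343
9 5 20.223 4.492
10 5 20.625 4.607
11 5 20.936 4.696
12 3 18.677 4.764
13 3 18.144 4.193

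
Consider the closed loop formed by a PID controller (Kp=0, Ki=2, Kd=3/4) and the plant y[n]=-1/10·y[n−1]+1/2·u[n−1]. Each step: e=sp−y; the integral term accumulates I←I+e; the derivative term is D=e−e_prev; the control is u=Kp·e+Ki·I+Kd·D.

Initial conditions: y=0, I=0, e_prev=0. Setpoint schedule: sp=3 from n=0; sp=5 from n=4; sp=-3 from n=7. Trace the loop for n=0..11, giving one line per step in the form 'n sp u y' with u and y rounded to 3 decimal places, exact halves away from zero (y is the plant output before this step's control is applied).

(exact arithmetic carried between steps; '≈' marks a value shown rounded to 6 d.p. or computed from one; I and e_prev carry over from the previous line; the table rounds u and y to 3 d.p., halves away from zero)
n=0: y=0, sp=3, e=sp−y=3; I=3, D=e−e_prev=3; u=0·3+2·3+3/4·3=8.25; next y=-1/10·0+1/2·8.25=4.125
n=1: y=4.125, sp=3, e=sp−y=-1.125; I=1.875, D=e−e_prev=-4.125; u=0·(-1.125)+2·1.875+3/4·(-4.125)=0.65625; next y=-1/10·4.125+1/2·0.65625=-0.084375
n=2: y=-0.084375, sp=3, e=sp−y=3.084375; I=4.959375, D=e−e_prev=4.209375; u=0·3.084375+2·4.959375+3/4·4.209375≈13.075781; next y=-1/10·(-0.084375)+1/2·13.075781≈6.546328
n=3: y≈6.546328, sp=3, e=sp−y≈-3.546328; I≈1.413047, D=e−e_prev≈-6.630703; u=0·(-3.546328)+2·1.413047+3/4·(-6.630703)≈-2.146934; next y=-1/10·6.546328+1/2·(-2.146934)≈-1.728100
n=4: y≈-1.728100, sp=5, e=sp−y≈6.728100; I≈8.141146, D=e−e_prev≈10.274428; u=0·6.728100+2·8.141146+3/4·10.274428≈23.988114; next y=-1/10·(-1.728100)+1/2·23.988114≈12.166867
n=5: y≈12.166867, sp=5, e=sp−y≈-7.166867; I≈0.974280, D=e−e_prev≈-13.894966; u=0·(-7.166867)+2·0.974280+3/4·(-13.894966)≈-8.472666; next y=-1/10·12.166867+1/2·(-8.472666)≈-5.453019
n=6: y≈-5.453019, sp=5, e=sp−y≈10.453019; I≈11.427299, D=e−e_prev≈17.619886; u=0·10.453019+2·11.427299+3/4·17.619886≈36.069513; next y=-1/10·(-5.453019)+1/2·36.069513≈18.580058
n=7: y≈18.580058, sp=-3, e=sp−y≈-21.580058; I≈-10.152759, D=e−e_prev≈-32.033078; u=0·(-21.580058)+2·(-10.152759)+3/4·(-32.033078)≈-44.330327; next y=-1/10·18.580058+1/2·(-44.330327)≈-24.023169
n=8: y≈-24.023169, sp=-3, e=sp−y≈21.023169; I≈10.870410, D=e−e_prev≈42.603228; u=0·21.023169+2·10.870410+3/4·42.603228≈53.693241; next y=-1/10·(-24.023169)+1/2·53.693241≈29.248937
n=9: y≈29.248937, sp=-3, e=sp−y≈-32.248937; I≈-21.378527, D=e−e_prev≈-53.272107; u=0·(-32.248937)+2·(-21.378527)+3/4·(-53.272107)≈-82.711135; next y=-1/10·29.248937+1/2·(-82.711135)≈-44.280461
n=10: y≈-44.280461, sp=-3, e=sp−y≈41.280461; I≈19.901934, D=e−e_prev≈73.529399; u=0·41.280461+2·19.901934+3/4·73.529399≈94.950916; next y=-1/10·(-44.280461)+1/2·94.950916≈51.903504
n=11: y≈51.903504, sp=-3, e=sp−y≈-54.903504; I≈-35.001571, D=e−e_prev≈-96.183965; u=0·(-54.903504)+2·(-35.001571)+3/4·(-96.183965)≈-142.141115; next y=-1/10·51.903504+1/2·(-142.141115)≈-76.260908

0 3 8.250 0.000
1 3 0.656 4.125
2 3 13.076 -0.084
3 3 -2.147 6.546
4 5 23.988 -1.728
5 5 -8.473 12.167
6 5 36.070 -5.453
7 -3 -44.330 18.580
8 -3 53.693 -24.023
9 -3 -82.711 29.249
10 -3 94.951 -44.280
11 -3 -142.141 51.904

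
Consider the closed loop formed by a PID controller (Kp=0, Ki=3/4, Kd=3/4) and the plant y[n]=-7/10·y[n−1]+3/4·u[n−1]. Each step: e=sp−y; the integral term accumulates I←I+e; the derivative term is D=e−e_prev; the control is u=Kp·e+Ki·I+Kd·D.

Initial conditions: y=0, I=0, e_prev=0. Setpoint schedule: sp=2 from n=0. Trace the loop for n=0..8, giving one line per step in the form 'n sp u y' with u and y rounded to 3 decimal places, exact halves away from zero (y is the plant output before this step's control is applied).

(exact arithmetic carried between steps; '≈' marks a value shown rounded to 6 d.p. or computed from one; I and e_prev carry over from the previous line; the table rounds u and y to 3 d.p., halves away from zero)
n=0: y=0, sp=2, e=sp−y=2; I=2, D=e−e_prev=2; u=0·2+3/4·2+3/4·2=3; next y=-7/10·0+3/4·3=2.25
n=1: y=2.25, sp=2, e=sp−y=-0.25; I=1.75, D=e−e_prev=-2.25; u=0·(-0.25)+3/4·1.75+3/4·(-2.25)=-0.375; next y=-7/10·2.25+3/4·(-0.375)=-1.85625
n=2: y=-1.85625, sp=2, e=sp−y=3.85625; I=5.60625, D=e−e_prev=4.10625; u=0·3.85625+3/4·5.60625+3/4·4.10625=7.284375; next y=-7/10·(-1.85625)+3/4·7.284375≈6.762656
n=3: y≈6.762656, sp=2, e=sp−y≈-4.762656; I≈0.843594, D=e−e_prev≈-8.618906; u=0·(-4.762656)+3/4·0.843594+3/4·(-8.618906)≈-5.831484; next y=-7/10·6.762656+3/4·(-5.831484)≈-9.107473
n=4: y≈-9.107473, sp=2, e=sp−y≈11.107473; I≈11.951066, D=e−e_prev≈15.870129; u=0·11.107473+3/4·11.951066+3/4·15.870129≈20.865896; next y=-7/10·(-9.107473)+3/4·20.865896≈22.024653
n=5: y≈22.024653, sp=2, e=sp−y≈-20.024653; I≈-8.073587, D=e−e_prev≈-31.132126; u=0·(-20.024653)+3/4·(-8.073587)+3/4·(-31.132126)≈-29.404285; next y=-7/10·22.024653+3/4·(-29.404285)≈-37.470471
n=6: y≈-37.470471, sp=2, e=sp−y≈39.470471; I≈31.396884, D=e−e_prev≈59.495124; u=0·39.470471+3/4·31.396884+3/4·59.495124≈68.169006; next y=-7/10·(-37.470471)+3/4·68.169006≈77.356084
n=7: y≈77.356084, sp=2, e=sp−y≈-75.356084; I≈-43.959200, D=e−e_prev≈-114.826554; u=0·(-75.356084)+3/4·(-43.959200)+3/4·(-114.826554)≈-119.089316; next y=-7/10·77.356084+3/4·(-119.089316)≈-143.466245
n=8: y≈-143.466245, sp=2, e=sp−y≈145.466245; I≈101.507046, D=e−e_prev≈220.822329; u=0·145.466245+3/4·101.507046+3/4·220.822329≈241.747031; next y=-7/10·(-143.466245)+3/4·241.747031≈281.736645

0 2 3.000 0.000
1 2 -0.375 2.250
2 2 7.284 -1.856
3 2 -5.831 6.763
4 2 20.866 -9.107
5 2 -29.404 22.025
6 2 68.169 -37.470
7 2 -119.089 77.356
8 2 241.747 -143.466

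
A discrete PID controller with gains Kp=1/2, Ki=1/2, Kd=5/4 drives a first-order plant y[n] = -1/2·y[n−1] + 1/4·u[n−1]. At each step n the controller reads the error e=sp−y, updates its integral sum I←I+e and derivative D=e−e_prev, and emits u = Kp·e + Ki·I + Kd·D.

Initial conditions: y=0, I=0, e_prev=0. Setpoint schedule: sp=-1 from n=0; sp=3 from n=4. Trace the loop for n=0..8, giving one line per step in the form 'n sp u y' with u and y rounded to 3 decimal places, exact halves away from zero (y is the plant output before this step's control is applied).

(exact arithmetic carried between steps; '≈' marks a value shown rounded to 6 d.p. or computed from one; I and e_prev carry over from the previous line; the table rounds u and y to 3 d.p., halves away from zero)
n=0: y=0, sp=-1, e=sp−y=-1; I=-1, D=e−e_prev=-1; u=1/2·(-1)+1/2·(-1)+5/4·(-1)=-2.25; next y=-1/2·0+1/4·(-2.25)=-0.5625
n=1: y=-0.5625, sp=-1, e=sp−y=-0.4375; I=-1.4375, D=e−e_prev=0.5625; u=1/2·(-0.4375)+1/2·(-1.4375)+5/4·0.5625=-0.234375; next y=-1/2·(-0.5625)+1/4·(-0.234375)≈0.222656
n=2: y≈0.222656, sp=-1, e=sp−y≈-1.222656; I≈-2.660156, D=e−e_prev≈-0.785156; u=1/2·(-1.222656)+1/2·(-2.660156)+5/4·(-0.785156)≈-2.922852; next y=-1/2·0.222656+1/4·(-2.922852)≈-0.842041
n=3: y≈-0.842041, sp=-1, e=sp−y≈-0.157959; I≈-2.818115, D=e−e_prev≈1.064697; u=1/2·(-0.157959)+1/2·(-2.818115)+5/4·1.064697≈-0.157166; next y=-1/2·(-0.842041)+1/4·(-0.157166)≈0.381729
n=4: y≈0.381729, sp=3, e=sp−y≈2.618271; I≈-0.199844, D=e−e_prev≈2.776230; u=1/2·2.618271+1/2·(-0.199844)+5/4·2.776230≈4.679501; next y=-1/2·0.381729+1/4·4.679501≈0.979011
n=5: y≈0.979011, sp=3, e=sp−y≈2.020989; I≈1.821145, D=e−e_prev≈-0.597281; u=1/2·2.020989+1/2·1.821145+5/4·(-0.597281)≈1.174465; next y=-1/2·0.979011+1/4·1.174465≈-0.195889
n=6: y≈-0.195889, sp=3, e=sp−y≈3.195889; I≈5.017034, D=e−e_prev≈1.174900; u=1/2·3.195889+1/2·5.017034+5/4·1.174900≈5.575086; next y=-1/2·(-0.195889)+1/4·5.575086≈1.491716
n=7: y≈1.491716, sp=3, e=sp−y≈1.508284; I≈6.525318, D=e−e_prev≈-1.687605; u=1/2·1.508284+1/2·6.525318+5/4·(-1.687605)≈1.907295; next y=-1/2·1.491716+1/4·1.907295≈-0.269034
n=8: y≈-0.269034, sp=3, e=sp−y≈3.269034; I≈9.794352, D=e−e_prev≈1.760750; u=1/2·3.269034+1/2·9.794352+5/4·1.760750≈8.732631; next y=-1/2·(-0.269034)+1/4·8.732631≈2.317675

0 -1 -2.250 0.000
1 -1 -0.234 -0.563
2 -1 -2.923 0.223
3 -1 -0.157 -0.842
4 3 4.680 0.382
5 3 1.174 0.979
6 3 5.575 -0.196
7 3 1.907 1.492
8 3 8.733 -0.269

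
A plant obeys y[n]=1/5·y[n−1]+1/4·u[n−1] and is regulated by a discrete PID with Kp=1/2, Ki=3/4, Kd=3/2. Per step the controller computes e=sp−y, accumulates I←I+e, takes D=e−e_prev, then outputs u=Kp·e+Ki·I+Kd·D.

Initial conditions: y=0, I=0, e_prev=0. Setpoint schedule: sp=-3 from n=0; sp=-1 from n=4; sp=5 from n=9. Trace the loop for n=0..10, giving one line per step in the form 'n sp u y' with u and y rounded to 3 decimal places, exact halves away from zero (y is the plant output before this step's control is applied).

(exact arithmetic carried between steps; '≈' marks a value shown rounded to 6 d.p. or computed from one; I and e_prev carry over from the previous line; the table rounds u and y to 3 d.p., halves away from zero)
n=0: y=0, sp=-3, e=sp−y=-3; I=-3, D=e−e_prev=-3; u=1/2·(-3)+3/4·(-3)+3/2·(-3)=-8.25; next y=1/5·0+1/4·(-8.25)=-2.0625
n=1: y=-2.0625, sp=-3, e=sp−y=-0.9375; I=-3.9375, D=e−e_prev=2.0625; u=1/2·(-0.9375)+3/4·(-3.9375)+3/2·2.0625=-0.328125; next y=1/5·(-2.0625)+1/4·(-0.328125)≈-0.494531
n=2: y≈-0.494531, sp=-3, e=sp−y≈-2.505469; I≈-6.442969, D=e−e_prev≈-1.567969; u=1/2·(-2.505469)+3/4·(-6.442969)+3/2·(-1.567969)≈-8.436914; next y=1/5·(-0.494531)+1/4·(-8.436914)≈-2.208135
n=3: y≈-2.208135, sp=-3, e=sp−y≈-0.791865; I≈-7.234834, D=e−e_prev≈1.713604; u=1/2·(-0.791865)+3/4·(-7.234834)+3/2·1.713604≈-3.251653; next y=1/5·(-2.208135)+1/4·(-3.251653)≈-1.254540
n=4: y≈-1.254540, sp=-1, e=sp−y≈0.254540; I≈-6.980294, D=e−e_prev≈1.046405; u=1/2·0.254540+3/4·(-6.980294)+3/2·1.046405≈-3.538342; next y=1/5·(-1.254540)+1/4·(-3.538342)≈-1.135494
n=5: y≈-1.135494, sp=-1, e=sp−y≈0.135494; I≈-6.844800, D=e−e_prev≈-0.119047; u=1/2·0.135494+3/4·(-6.844800)+3/2·(-0.119047)≈-5.244423; next y=1/5·(-1.135494)+1/4·(-5.244423)≈-1.538205
n=6: y≈-1.538205, sp=-1, e=sp−y≈0.538205; I≈-6.306596, D=e−e_prev≈0.402711; u=1/2·0.538205+3/4·(-6.306596)+3/2·0.402711≈-3.856778; next y=1/5·(-1.538205)+1/4·(-3.856778)≈-1.271835
n=7: y≈-1.271835, sp=-1, e=sp−y≈0.271835; I≈-6.034760, D=e−e_prev≈-0.266369; u=1/2·0.271835+3/4·(-6.034760)+3/2·(-0.266369)≈-4.789706; next y=1/5·(-1.271835)+1/4·(-4.789706)≈-1.451794
n=8: y≈-1.451794, sp=-1, e=sp−y≈0.451794; I≈-5.582967, D=e−e_prev≈0.179958; u=1/2·0.451794+3/4·(-5.582967)+3/2·0.179958≈-3.691391; next y=1/5·(-1.451794)+1/4·(-3.691391)≈-1.213206
n=9: y≈-1.213206, sp=5, e=sp−y≈6.213206; I≈0.630240, D=e−e_prev≈5.761413; u=1/2·6.213206+3/4·0.630240+3/2·5.761413≈12.221402; next y=1/5·(-1.213206)+1/4·12.221402≈2.812709
n=10: y≈2.812709, sp=5, e=sp−y≈2.187291; I≈2.817531, D=e−e_prev≈-4.025916; u=1/2·2.187291+3/4·2.817531+3/2·(-4.025916)≈-2.832080; next y=1/5·2.812709+1/4·(-2.832080)≈-0.145478

0 -3 -8.250 0.000
1 -3 -0.328 -2.063
2 -3 -8.437 -0.495
3 -3 -3.252 -2.208
4 -1 -3.538 -1.255
5 -1 -5.244 -1.135
6 -1 -3.857 -1.538
7 -1 -4.790 -1.272
8 -1 -3.691 -1.452
9 5 12.221 -1.213
10 5 -2.832 2.813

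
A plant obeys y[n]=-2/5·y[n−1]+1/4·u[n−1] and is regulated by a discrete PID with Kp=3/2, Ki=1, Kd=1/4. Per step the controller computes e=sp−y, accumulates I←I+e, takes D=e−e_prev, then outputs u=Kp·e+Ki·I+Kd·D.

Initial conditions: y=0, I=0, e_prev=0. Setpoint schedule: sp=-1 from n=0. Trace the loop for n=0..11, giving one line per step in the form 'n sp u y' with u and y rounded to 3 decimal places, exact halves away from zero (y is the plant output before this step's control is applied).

0 -1 -2.750 0.000
1 -1 -1.609 -0.688
2 -1 -3.634 -0.127
3 -1 -2.359 -0.858
4 -1 -4.364 -0.247
5 -1 -2.914 -0.992
6 -1 -4.925 -0.332
7 -1 -3.319 -1.099
8 -1 -5.360 -0.390
9 -1 -3.610 -1.184
10 -1 -5.701 -0.429
11 -1 -3.815 -1.254

(exact arithmetic carried between steps; '≈' marks a value shown rounded to 6 d.p. or computed from one; I and e_prev carry over from the previous line; the table rounds u and y to 3 d.p., halves away from zero)
n=0: y=0, sp=-1, e=sp−y=-1; I=-1, D=e−e_prev=-1; u=3/2·(-1)+1·(-1)+1/4·(-1)=-2.75; next y=-2/5·0+1/4·(-2.75)=-0.6875
n=1: y=-0.6875, sp=-1, e=sp−y=-0.3125; I=-1.3125, D=e−e_prev=0.6875; u=3/2·(-0.3125)+1·(-1.3125)+1/4·0.6875=-1.609375; next y=-2/5·(-0.6875)+1/4·(-1.609375)≈-0.127344
n=2: y≈-0.127344, sp=-1, e=sp−y≈-0.872656; I≈-2.185156, D=e−e_prev≈-0.560156; u=3/2·(-0.872656)+1·(-2.185156)+1/4·(-0.560156)≈-3.634180; next y=-2/5·(-0.127344)+1/4·(-3.634180)≈-0.857607
n=3: y≈-0.857607, sp=-1, e=sp−y≈-0.142393; I≈-2.327549, D=e−e_prev≈0.730264; u=3/2·(-0.142393)+1·(-2.327549)+1/4·0.730264≈-2.358572; next y=-2/5·(-0.857607)+1/4·(-2.358572)≈-0.246600
n=4: y≈-0.246600, sp=-1, e=sp−y≈-0.753400; I≈-3.080949, D=e−e_prev≈-0.611007; u=3/2·(-0.753400)+1·(-3.080949)+1/4·(-0.611007)≈-4.363801; next y=-2/5·(-0.246600)+1/4·(-4.363801)≈-0.992310
n=5: y≈-0.992310, sp=-1, e=sp−y≈-0.007690; I≈-3.088639, D=e−e_prev≈0.745710; u=3/2·(-0.007690)+1·(-3.088639)+1/4·0.745710≈-2.913746; next y=-2/5·(-0.992310)+1/4·(-2.913746)≈-0.331512
n=6: y≈-0.331512, sp=-1, e=sp−y≈-0.668488; I≈-3.757126, D=e−e_prev≈-0.660798; u=3/2·(-0.668488)+1·(-3.757126)+1/4·(-0.660798)≈-4.925057; next y=-2/5·(-0.331512)+1/4·(-4.925057)≈-1.098659
n=7: y≈-1.098659, sp=-1, e=sp−y≈0.098659; I≈-3.658467, D=e−e_prev≈0.767147; u=3/2·0.098659+1·(-3.658467)+1/4·0.767147≈-3.318691; next y=-2/5·(-1.098659)+1/4·(-3.318691)≈-0.390209
n=8: y≈-0.390209, sp=-1, e=sp−y≈-0.609791; I≈-4.268258, D=e−e_prev≈-0.708450; u=3/2·(-0.609791)+1·(-4.268258)+1/4·(-0.708450)≈-5.360057; next y=-2/5·(-0.390209)+1/4·(-5.360057)≈-1.183931
n=9: y≈-1.183931, sp=-1, e=sp−y≈0.183931; I≈-4.084327, D=e−e_prev≈0.793722; u=3/2·0.183931+1·(-4.084327)+1/4·0.793722≈-3.610001; next y=-2/5·(-1.183931)+1/4·(-3.610001)≈-0.428928
n=10: y≈-0.428928, sp=-1, e=sp−y≈-0.571072; I≈-4.655399, D=e−e_prev≈-0.755003; u=3/2·(-0.571072)+1·(-4.655399)+1/4·(-0.755003)≈-5.700758; next y=-2/5·(-0.428928)+1/4·(-5.700758)≈-1.253618
n=11: y≈-1.253618, sp=-1, e=sp−y≈0.253618; I≈-4.401781, D=e−e_prev≈0.824690; u=3/2·0.253618+1·(-4.401781)+1/4·0.824690≈-3.815181; next y=-2/5·(-1.253618)+1/4·(-3.815181)≈-0.452348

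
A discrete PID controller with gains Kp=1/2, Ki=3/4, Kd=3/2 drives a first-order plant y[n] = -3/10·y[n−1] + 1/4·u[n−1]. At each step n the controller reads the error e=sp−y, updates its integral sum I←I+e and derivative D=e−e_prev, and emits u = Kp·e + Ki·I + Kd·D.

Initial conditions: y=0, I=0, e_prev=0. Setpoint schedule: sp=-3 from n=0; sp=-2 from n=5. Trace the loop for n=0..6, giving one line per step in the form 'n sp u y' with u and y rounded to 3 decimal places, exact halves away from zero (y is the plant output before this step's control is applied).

0 -3 -8.250 0.000
1 -3 -0.328 -2.063
2 -3 -11.273 0.537
3 -3 -0.358 -2.979
4 -3 -16.052 0.804
5 -2 3.431 -4.254
6 -2 -21.534 2.134

(exact arithmetic carried between steps; '≈' marks a value shown rounded to 6 d.p. or computed from one; I and e_prev carry over from the previous line; the table rounds u and y to 3 d.p., halves away from zero)
n=0: y=0, sp=-3, e=sp−y=-3; I=-3, D=e−e_prev=-3; u=1/2·(-3)+3/4·(-3)+3/2·(-3)=-8.25; next y=-3/10·0+1/4·(-8.25)=-2.0625
n=1: y=-2.0625, sp=-3, e=sp−y=-0.9375; I=-3.9375, D=e−e_prev=2.0625; u=1/2·(-0.9375)+3/4·(-3.9375)+3/2·2.0625=-0.328125; next y=-3/10·(-2.0625)+1/4·(-0.328125)≈0.536719
n=2: y≈0.536719, sp=-3, e=sp−y≈-3.536719; I≈-7.474219, D=e−e_prev≈-2.599219; u=1/2·(-3.536719)+3/4·(-7.474219)+3/2·(-2.599219)≈-11.272852; next y=-3/10·0.536719+1/4·(-11.272852)≈-2.979229
n=3: y≈-2.979229, sp=-3, e=sp−y≈-0.020771; I≈-7.494990, D=e−e_prev≈3.515947; u=1/2·(-0.020771)+3/4·(-7.494990)+3/2·3.515947≈-0.357708; next y=-3/10·(-2.979229)+1/4·(-0.357708)≈0.804342
n=4: y≈0.804342, sp=-3, e=sp−y≈-3.804342; I≈-11.299332, D=e−e_prev≈-3.783570; u=1/2·(-3.804342)+3/4·(-11.299332)+3/2·(-3.783570)≈-16.052025; next y=-3/10·0.804342+1/4·(-16.052025)≈-4.254309
n=5: y≈-4.254309, sp=-2, e=sp−y≈2.254309; I≈-9.045023, D=e−e_prev≈6.058650; u=1/2·2.254309+3/4·(-9.045023)+3/2·6.058650≈3.431363; next y=-3/10·(-4.254309)+1/4·3.431363≈2.134133
n=6: y≈2.134133, sp=-2, e=sp−y≈-4.134133; I≈-13.179156, D=e−e_prev≈-6.388442; u=1/2·(-4.134133)+3/4·(-13.179156)+3/2·(-6.388442)≈-21.534097; next y=-3/10·2.134133+1/4·(-21.534097)≈-6.023764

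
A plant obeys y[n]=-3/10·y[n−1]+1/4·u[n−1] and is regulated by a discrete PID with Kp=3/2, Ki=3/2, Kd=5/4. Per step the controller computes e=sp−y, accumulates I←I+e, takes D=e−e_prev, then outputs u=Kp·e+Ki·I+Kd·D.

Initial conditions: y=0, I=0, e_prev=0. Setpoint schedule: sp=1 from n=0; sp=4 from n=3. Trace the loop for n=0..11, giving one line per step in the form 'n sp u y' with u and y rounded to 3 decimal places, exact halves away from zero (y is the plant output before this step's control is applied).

0 1 4.250 0.000
1 1 -0.016 1.063
2 1 7.106 -0.323
3 4 10.776 1.873
4 4 11.861 2.132
5 4 14.163 2.326
6 4 14.718 2.843
7 4 17.171 2.826
8 4 16.283 3.445
9 4 19.620 3.037
10 4 16.489 3.994
11 4 22.240 2.924

(exact arithmetic carried between steps; '≈' marks a value shown rounded to 6 d.p. or computed from one; I and e_prev carry over from the previous line; the table rounds u and y to 3 d.p., halves away from zero)
n=0: y=0, sp=1, e=sp−y=1; I=1, D=e−e_prev=1; u=3/2·1+3/2·1+5/4·1=4.25; next y=-3/10·0+1/4·4.25=1.0625
n=1: y=1.0625, sp=1, e=sp−y=-0.0625; I=0.9375, D=e−e_prev=-1.0625; u=3/2·(-0.0625)+3/2·0.9375+5/4·(-1.0625)=-0.015625; next y=-3/10·1.0625+1/4·(-0.015625)≈-0.322656
n=2: y≈-0.322656, sp=1, e=sp−y≈1.322656; I≈2.260156, D=e−e_prev≈1.385156; u=3/2·1.322656+3/2·2.260156+5/4·1.385156≈7.105664; next y=-3/10·(-0.322656)+1/4·7.105664≈1.873213
n=3: y≈1.873213, sp=4, e=sp−y≈2.126787; I≈4.386943, D=e−e_prev≈0.804131; u=3/2·2.126787+3/2·4.386943+5/4·0.804131≈10.775759; next y=-3/10·1.873213+1/4·10.775759≈2.131976
n=4: y≈2.131976, sp=4, e=sp−y≈1.868024; I≈6.254967, D=e−e_prev≈-0.258763; u=3/2·1.868024+3/2·6.254967+5/4·(-0.258763)≈11.861033; next y=-3/10·2.131976+1/4·11.861033≈2.325666
n=5: y≈2.325666, sp=4, e=sp−y≈1.674334; I≈7.929302, D=e−e_prev≈-0.193690; u=3/2·1.674334+3/2·7.929302+5/4·(-0.193690)≈14.163342; next y=-3/10·2.325666+1/4·14.163342≈2.843136
n=6: y≈2.843136, sp=4, e=sp−y≈1.156864; I≈9.086166, D=e−e_prev≈-0.517470; u=3/2·1.156864+3/2·9.086166+5/4·(-0.517470)≈14.717707; next y=-3/10·2.843136+1/4·14.717707≈2.826486
n=7: y≈2.826486, sp=4, e=sp−y≈1.173514; I≈10.259680, D=e−e_prev≈0.016650; u=3/2·1.173514+3/2·10.259680+5/4·0.016650≈17.170603; next y=-3/10·2.826486+1/4·17.170603≈3.444705
n=8: y≈3.444705, sp=4, e=sp−y≈0.555295; I≈10.814975, D=e−e_prev≈-0.618219; u=3/2·0.555295+3/2·10.814975+5/4·(-0.618219)≈16.282631; next y=-3/10·3.444705+1/4·16.282631≈3.037246
n=9: y≈3.037246, sp=4, e=sp−y≈0.962754; I≈11.777729, D=e−e_prev≈0.407459; u=3/2·0.962754+3/2·11.777729+5/4·0.407459≈19.620047; next y=-3/10·3.037246+1/4·19.620047≈3.993838
n=10: y≈3.993838, sp=4, e=sp−y≈0.006162; I≈11.783891, D=e−e_prev≈-0.956592; u=3/2·0.006162+3/2·11.783891+5/4·(-0.956592)≈16.489339; next y=-3/10·3.993838+1/4·16.489339≈2.924183
n=11: y≈2.924183, sp=4, e=sp−y≈1.075817; I≈12.859707, D=e−e_prev≈1.069655; u=3/2·1.075817+3/2·12.859707+5/4·1.069655≈22.240354; next y=-3/10·2.924183+1/4·22.240354≈4.682834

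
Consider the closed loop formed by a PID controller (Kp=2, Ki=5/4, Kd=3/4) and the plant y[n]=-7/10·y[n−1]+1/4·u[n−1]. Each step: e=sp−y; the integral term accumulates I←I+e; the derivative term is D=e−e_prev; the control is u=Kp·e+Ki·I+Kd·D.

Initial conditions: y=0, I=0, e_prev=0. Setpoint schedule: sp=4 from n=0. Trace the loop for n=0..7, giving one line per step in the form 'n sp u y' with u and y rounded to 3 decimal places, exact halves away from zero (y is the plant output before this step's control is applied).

0 4 16.000 0.000
1 4 2.000 4.000
2 4 30.200 -2.300
3 4 -12.490 9.160
4 4 64.433 -9.535
5 4 -61.937 22.782
6 4 155.680 -31.432
7 4 -210.109 60.922

(exact arithmetic carried between steps; '≈' marks a value shown rounded to 6 d.p. or computed from one; I and e_prev carry over from the previous line; the table rounds u and y to 3 d.p., halves away from zero)
n=0: y=0, sp=4, e=sp−y=4; I=4, D=e−e_prev=4; u=2·4+5/4·4+3/4·4=16; next y=-7/10·0+1/4·16=4
n=1: y=4, sp=4, e=sp−y=0; I=4, D=e−e_prev=-4; u=2·0+5/4·4+3/4·(-4)=2; next y=-7/10·4+1/4·2=-2.3
n=2: y=-2.3, sp=4, e=sp−y=6.3; I=10.3, D=e−e_prev=6.3; u=2·6.3+5/4·10.3+3/4·6.3=30.2; next y=-7/10·(-2.3)+1/4·30.2=9.16
n=3: y=9.16, sp=4, e=sp−y=-5.16; I=5.14, D=e−e_prev=-11.46; u=2·(-5.16)+5/4·5.14+3/4·(-11.46)=-12.49; next y=-7/10·9.16+1/4·(-12.49)=-9.5345
n=4: y=-9.5345, sp=4, e=sp−y=13.5345; I=18.6745, D=e−e_prev=18.6945; u=2·13.5345+5/4·18.6745+3/4·18.6945=64.433; next y=-7/10·(-9.5345)+1/4·64.433=22.7824
n=5: y=22.7824, sp=4, e=sp−y=-18.7824; I=-0.1079, D=e−e_prev=-32.3169; u=2·(-18.7824)+5/4·(-0.1079)+3/4·(-32.3169)=-61.93735; next y=-7/10·22.7824+1/4·(-61.93735)≈-31.432018
n=6: y≈-31.432018, sp=4, e=sp−y≈35.432018; I≈35.324118, D=e−e_prev≈54.214418; u=2·35.432018+5/4·35.324118+3/4·54.214418≈155.679995; next y=-7/10·(-31.432018)+1/4·155.679995≈60.922411
n=7: y=60.922411, sp=4, e=sp−y=-56.922411; I≈-21.598294, D=e−e_prev≈-92.354429; u=2·(-56.922411)+5/4·(-21.598294)+3/4·(-92.354429)≈-210.108510; next y=-7/10·60.922411+1/4·(-210.108510)≈-95.172815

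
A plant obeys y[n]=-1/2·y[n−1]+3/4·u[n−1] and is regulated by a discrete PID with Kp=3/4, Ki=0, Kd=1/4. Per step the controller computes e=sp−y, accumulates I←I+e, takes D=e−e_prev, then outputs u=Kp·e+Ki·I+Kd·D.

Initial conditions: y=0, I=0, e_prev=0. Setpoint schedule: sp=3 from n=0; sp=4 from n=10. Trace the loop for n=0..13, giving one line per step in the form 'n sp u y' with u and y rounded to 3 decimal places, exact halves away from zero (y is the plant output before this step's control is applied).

0 3 3.000 0.000
1 3 0.000 2.250
2 3 3.938 -1.125
3 3 -1.547 3.516
4 3 6.047 -2.918
5 3 -4.474 5.994
6 3 10.101 -6.352
7 3 -10.090 10.752
8 3 17.881 -12.943
9 3 -20.868 19.883
10 4 33.813 -25.593
11 4 -41.554 38.156
12 4 62.783 -50.244
13 4 -81.770 72.209

(exact arithmetic carried between steps; '≈' marks a value shown rounded to 6 d.p. or computed from one; I and e_prev carry over from the previous line; the table rounds u and y to 3 d.p., halves away from zero)
n=0: y=0, sp=3, e=sp−y=3; I=3, D=e−e_prev=3; u=3/4·3+0·3+1/4·3=3; next y=-1/2·0+3/4·3=2.25
n=1: y=2.25, sp=3, e=sp−y=0.75; I=3.75, D=e−e_prev=-2.25; u=3/4·0.75+0·3.75+1/4·(-2.25)=0; next y=-1/2·2.25+3/4·0=-1.125
n=2: y=-1.125, sp=3, e=sp−y=4.125; I=7.875, D=e−e_prev=3.375; u=3/4·4.125+0·7.875+1/4·3.375=3.9375; next y=-1/2·(-1.125)+3/4·3.9375=3.515625
n=3: y=3.515625, sp=3, e=sp−y=-0.515625; I=7.359375, D=e−e_prev=-4.640625; u=3/4·(-0.515625)+0·7.359375+1/4·(-4.640625)=-1.546875; next y=-1/2·3.515625+3/4·(-1.546875)≈-2.917969
n=4: y≈-2.917969, sp=3, e=sp−y≈5.917969; I≈13.277344, D=e−e_prev≈6.433594; u=3/4·5.917969+0·13.277344+1/4·6.433594≈6.046875; next y=-1/2·(-2.917969)+3/4·6.046875≈5.994141
n=5: y≈5.994141, sp=3, e=sp−y≈-2.994141; I≈10.283203, D=e−e_prev≈-8.912109; u=3/4·(-2.994141)+0·10.283203+1/4·(-8.912109)≈-4.473633; next y=-1/2·5.994141+3/4·(-4.473633)≈-6.352295
n=6: y≈-6.352295, sp=3, e=sp−y≈9.352295; I≈19.635498, D=e−e_prev≈12.346436; u=3/4·9.352295+0·19.635498+1/4·12.346436≈10.100830; next y=-1/2·(-6.352295)+3/4·10.100830≈10.751770
n=7: y≈10.751770, sp=3, e=sp−y≈-7.751770; I≈11.883728, D=e−e_prev≈-17.104065; u=3/4·(-7.751770)+0·11.883728+1/4·(-17.104065)≈-10.089844; next y=-1/2·10.751770+3/4·(-10.089844)≈-12.943268
n=8: y≈-12.943268, sp=3, e=sp−y≈15.943268; I≈27.826996, D=e−e_prev≈23.695038; u=3/4·15.943268+0·27.826996+1/4·23.695038≈17.881210; next y=-1/2·(-12.943268)+3/4·17.881210≈19.882542
n=9: y≈19.882542, sp=3, e=sp−y≈-16.882542; I≈10.944454, D=e−e_prev≈-32.825809; u=3/4·(-16.882542)+0·10.944454+1/4·(-32.825809)≈-20.868359; next y=-1/2·19.882542+3/4·(-20.868359)≈-25.592540
n=10: y≈-25.592540, sp=4, e=sp−y≈29.592540; I≈40.536994, D=e−e_prev≈46.475081; u=3/4·29.592540+0·40.536994+1/4·46.475081≈33.813175; next y=-1/2·(-25.592540)+3/4·33.813175≈38.156151
n=11: y≈38.156151, sp=4, e=sp−y≈-34.156151; I≈6.380843, D=e−e_prev≈-63.748691; u=3/4·(-34.156151)+0·6.380843+1/4·(-63.748691)≈-41.554286; next y=-1/2·38.156151+3/4·(-41.554286)≈-50.243790
n=12: y≈-50.243790, sp=4, e=sp−y≈54.243790; I≈60.624633, D=e−e_prev≈88.399942; u=3/4·54.243790+0·60.624633+1/4·88.399942≈62.782828; next y=-1/2·(-50.243790)+3/4·62.782828≈72.209016
n=13: y≈72.209016, sp=4, e=sp−y≈-68.209016; I≈-7.584383, D=e−e_prev≈-122.452807; u=3/4·(-68.209016)+0·(-7.584383)+1/4·(-122.452807)≈-81.769964; next y=-1/2·72.209016+3/4·(-81.769964)≈-97.431981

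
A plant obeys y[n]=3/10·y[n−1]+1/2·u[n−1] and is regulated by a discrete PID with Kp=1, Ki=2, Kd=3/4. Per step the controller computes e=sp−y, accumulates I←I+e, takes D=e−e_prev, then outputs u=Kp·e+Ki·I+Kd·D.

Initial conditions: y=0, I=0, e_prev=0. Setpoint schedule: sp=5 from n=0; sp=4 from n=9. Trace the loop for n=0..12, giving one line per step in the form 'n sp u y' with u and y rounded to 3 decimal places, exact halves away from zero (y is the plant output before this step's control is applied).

(exact arithmetic carried between steps; '≈' marks a value shown rounded to 6 d.p. or computed from one; I and e_prev carry over from the previous line; the table rounds u and y to 3 d.p., halves away from zero)
n=0: y=0, sp=5, e=sp−y=5; I=5, D=e−e_prev=5; u=1·5+2·5+3/4·5=18.75; next y=3/10·0+1/2·18.75=9.375
n=1: y=9.375, sp=5, e=sp−y=-4.375; I=0.625, D=e−e_prev=-9.375; u=1·(-4.375)+2·0.625+3/4·(-9.375)=-10.15625; next y=3/10·9.375+1/2·(-10.15625)=-2.265625
n=2: y=-2.265625, sp=5, e=sp−y=7.265625; I=7.890625, D=e−e_prev=11.640625; u=1·7.265625+2·7.890625+3/4·11.640625≈31.777344; next y=3/10·(-2.265625)+1/2·31.777344≈15.208984
n=3: y≈15.208984, sp=5, e=sp−y≈-10.208984; I≈-2.318359, D=e−e_prev≈-17.474609; u=1·(-10.208984)+2·(-2.318359)+3/4·(-17.474609)≈-27.951660; next y=3/10·15.208984+1/2·(-27.951660)≈-9.413135
n=4: y≈-9.413135, sp=5, e=sp−y≈14.413135; I≈12.094775, D=e−e_prev≈24.622119; u=1·14.413135+2·12.094775+3/4·24.622119≈57.069275; next y=3/10·(-9.413135)+1/2·57.069275≈25.710697
n=5: y≈25.710697, sp=5, e=sp−y≈-20.710697; I≈-8.615922, D=e−e_prev≈-35.123832; u=1·(-20.710697)+2·(-8.615922)+3/4·(-35.123832)≈-64.285414; next y=3/10·25.710697+1/2·(-64.285414)≈-24.429498
n=6: y≈-24.429498, sp=5, e=sp−y≈29.429498; I≈20.813576, D=e−e_prev≈50.140195; u=1·29.429498+2·20.813576+3/4·50.140195≈108.661797; next y=3/10·(-24.429498)+1/2·108.661797≈47.002049
n=7: y≈47.002049, sp=5, e=sp−y≈-42.002049; I≈-21.188473, D=e−e_prev≈-71.431547; u=1·(-42.002049)+2·(-21.188473)+3/4·(-71.431547)≈-137.952655; next y=3/10·47.002049+1/2·(-137.952655)≈-54.875713
n=8: y≈-54.875713, sp=5, e=sp−y≈59.875713; I≈38.687240, D=e−e_prev≈101.877762; u=1·59.875713+2·38.687240+3/4·101.877762≈213.658514; next y=3/10·(-54.875713)+1/2·213.658514≈90.366543
n=9: y≈90.366543, sp=4, e=sp−y≈-86.366543; I≈-47.679303, D=e−e_prev≈-146.242256; u=1·(-86.366543)+2·(-47.679303)+3/4·(-146.242256)≈-291.406841; next y=3/10·90.366543+1/2·(-291.406841)≈-118.593458
n=10: y≈-118.593458, sp=4, e=sp−y≈122.593458; I≈74.914155, D=e−e_prev≈208.960001; u=1·122.593458+2·74.914155+3/4·208.960001≈429.141767; next y=3/10·(-118.593458)+1/2·429.141767≈178.992846
n=11: y≈178.992846, sp=4, e=sp−y≈-174.992846; I≈-100.078692, D=e−e_prev≈-297.586304; u=1·(-174.992846)+2·(-100.078692)+3/4·(-297.586304)≈-598.339958; next y=3/10·178.992846+1/2·(-598.339958)≈-245.472125
n=12: y≈-245.472125, sp=4, e=sp−y≈249.472125; I≈149.393433, D=e−e_prev≈424.464971; u=1·249.472125+2·149.393433+3/4·424.464971≈866.607720; next y=3/10·(-245.472125)+1/2·866.607720≈359.662223

0 5 18.750 0.000
1 5 -10.156 9.375
2 5 31.777 -2.266
3 5 -27.952 15.209
4 5 57.069 -9.413
5 5 -64.285 25.711
6 5 108.662 -24.429
7 5 -137.953 47.002
8 5 213.659 -54.876
9 4 -291.407 90.367
10 4 429.142 -118.593
11 4 -598.340 178.993
12 4 866.608 -245.472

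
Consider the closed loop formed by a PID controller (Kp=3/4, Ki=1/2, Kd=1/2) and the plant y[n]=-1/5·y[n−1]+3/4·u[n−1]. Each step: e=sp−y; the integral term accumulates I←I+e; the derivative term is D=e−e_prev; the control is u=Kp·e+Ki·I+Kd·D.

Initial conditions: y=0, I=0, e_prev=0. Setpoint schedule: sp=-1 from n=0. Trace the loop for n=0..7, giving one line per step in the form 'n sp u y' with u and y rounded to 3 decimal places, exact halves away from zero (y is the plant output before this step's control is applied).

(exact arithmetic carried between steps; '≈' marks a value shown rounded to 6 d.p. or computed from one; I and e_prev carry over from the previous line; the table rounds u and y to 3 d.p., halves away from zero)
n=0: y=0, sp=-1, e=sp−y=-1; I=-1, D=e−e_prev=-1; u=3/4·(-1)+1/2·(-1)+1/2·(-1)=-1.75; next y=-1/5·0+3/4·(-1.75)=-1.3125
n=1: y=-1.3125, sp=-1, e=sp−y=0.3125; I=-0.6875, D=e−e_prev=1.3125; u=3/4·0.3125+1/2·(-0.6875)+1/2·1.3125=0.546875; next y=-1/5·(-1.3125)+3/4·0.546875≈0.672656
n=2: y≈0.672656, sp=-1, e=sp−y≈-1.672656; I≈-2.360156, D=e−e_prev≈-1.985156; u=3/4·(-1.672656)+1/2·(-2.360156)+1/2·(-1.985156)≈-3.427148; next y=-1/5·0.672656+3/4·(-3.427148)≈-2.704893
n=3: y≈-2.704893, sp=-1, e=sp−y≈1.704893; I≈-0.655264, D=e−e_prev≈3.377549; u=3/4·1.704893+1/2·(-0.655264)+1/2·3.377549≈2.639812; next y=-1/5·(-2.704893)+3/4·2.639812≈2.520838
n=4: y≈2.520838, sp=-1, e=sp−y≈-3.520838; I≈-4.176101, D=e−e_prev≈-5.225730; u=3/4·(-3.520838)+1/2·(-4.176101)+1/2·(-5.225730)≈-7.341544; next y=-1/5·2.520838+3/4·(-7.341544)≈-6.010325
n=5: y≈-6.010325, sp=-1, e=sp−y≈5.010325; I≈0.834224, D=e−e_prev≈8.531163; u=3/4·5.010325+1/2·0.834224+1/2·8.531163≈8.440438; next y=-1/5·(-6.010325)+3/4·8.440438≈7.532393
n=6: y≈7.532393, sp=-1, e=sp−y≈-8.532393; I≈-7.698169, D=e−e_prev≈-13.542719; u=3/4·(-8.532393)+1/2·(-7.698169)+1/2·(-13.542719)≈-17.019739; next y=-1/5·7.532393+3/4·(-17.019739)≈-14.271283
n=7: y≈-14.271283, sp=-1, e=sp−y≈13.271283; I≈5.573114, D=e−e_prev≈21.803676; u=3/4·13.271283+1/2·5.573114+1/2·21.803676≈23.641857; next y=-1/5·(-14.271283)+3/4·23.641857≈20.585649

0 -1 -1.750 0.000
1 -1 0.547 -1.313
2 -1 -3.427 0.673
3 -1 2.640 -2.705
4 -1 -7.342 2.521
5 -1 8.440 -6.010
6 -1 -17.020 7.532
7 -1 23.642 -14.271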